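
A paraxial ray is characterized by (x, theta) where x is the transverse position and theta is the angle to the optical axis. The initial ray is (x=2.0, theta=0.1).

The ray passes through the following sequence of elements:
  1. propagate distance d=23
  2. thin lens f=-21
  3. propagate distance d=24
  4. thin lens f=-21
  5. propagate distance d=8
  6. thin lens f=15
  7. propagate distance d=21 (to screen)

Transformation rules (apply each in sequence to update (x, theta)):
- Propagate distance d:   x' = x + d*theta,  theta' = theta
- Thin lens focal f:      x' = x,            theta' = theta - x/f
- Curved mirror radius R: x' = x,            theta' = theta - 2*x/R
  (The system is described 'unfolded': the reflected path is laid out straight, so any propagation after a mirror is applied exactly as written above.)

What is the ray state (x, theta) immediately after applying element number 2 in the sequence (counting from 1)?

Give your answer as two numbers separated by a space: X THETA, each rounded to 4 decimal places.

Answer: 4.3000 0.3048

Derivation:
Initial: x=2.0000 theta=0.1000
After 1 (propagate distance d=23): x=4.3000 theta=0.1000
After 2 (thin lens f=-21): x=4.3000 theta=32/105 (≈0.3048)
Rounded to 4 decimal places: x = 4.3000, theta = 0.3048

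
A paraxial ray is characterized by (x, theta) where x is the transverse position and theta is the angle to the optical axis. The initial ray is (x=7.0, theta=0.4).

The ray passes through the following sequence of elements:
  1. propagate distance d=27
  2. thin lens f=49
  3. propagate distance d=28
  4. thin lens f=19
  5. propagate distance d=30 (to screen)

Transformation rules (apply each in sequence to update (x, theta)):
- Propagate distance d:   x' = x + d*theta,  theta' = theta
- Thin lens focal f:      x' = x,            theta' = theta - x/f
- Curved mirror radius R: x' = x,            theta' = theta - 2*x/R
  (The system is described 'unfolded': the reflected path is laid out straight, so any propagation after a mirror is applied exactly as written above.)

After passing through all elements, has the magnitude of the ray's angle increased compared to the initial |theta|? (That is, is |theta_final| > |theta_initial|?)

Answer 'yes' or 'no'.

Answer: yes

Derivation:
Initial: x=7.0000 theta=0.4000
After 1 (propagate distance d=27): x=17.8000 theta=0.4000
After 2 (thin lens f=49): x=17.8000 theta=9/245 (≈0.0367)
After 3 (propagate distance d=28): x=659/35 (≈18.8286) theta=9/245 (≈0.0367)
After 4 (thin lens f=19): x=659/35 (≈18.8286) theta=-4442/4655 (≈-0.9542)
After 5 (propagate distance d=30 (to screen)): x=-45613/4655 (≈-9.7987) theta=-4442/4655 (≈-0.9542)
|theta_initial|=0.4000 |theta_final|=4442/4655 (≈0.9542) -> increased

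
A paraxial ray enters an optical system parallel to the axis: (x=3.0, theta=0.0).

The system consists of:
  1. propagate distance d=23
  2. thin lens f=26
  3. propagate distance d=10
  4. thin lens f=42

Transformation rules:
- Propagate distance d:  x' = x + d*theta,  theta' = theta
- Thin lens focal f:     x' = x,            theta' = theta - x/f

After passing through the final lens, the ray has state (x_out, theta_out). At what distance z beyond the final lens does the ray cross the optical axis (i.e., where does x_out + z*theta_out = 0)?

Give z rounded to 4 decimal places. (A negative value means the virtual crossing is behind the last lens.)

Initial: x=3.0000 theta=0.0000
After 1 (propagate distance d=23): x=3.0000 theta=0.0000
After 2 (thin lens f=26): x=3.0000 theta=-3/26 (≈-0.1154)
After 3 (propagate distance d=10): x=24/13 (≈1.8462) theta=-3/26 (≈-0.1154)
After 4 (thin lens f=42): x=24/13 (≈1.8462) theta=-29/182 (≈-0.1593)
z_focus = -x_out/theta_out = -(24/13)/(-29/182) = 336/29 ≈ 11.5862
Rounded to 4 decimal places: z = 11.5862

Answer: 11.5862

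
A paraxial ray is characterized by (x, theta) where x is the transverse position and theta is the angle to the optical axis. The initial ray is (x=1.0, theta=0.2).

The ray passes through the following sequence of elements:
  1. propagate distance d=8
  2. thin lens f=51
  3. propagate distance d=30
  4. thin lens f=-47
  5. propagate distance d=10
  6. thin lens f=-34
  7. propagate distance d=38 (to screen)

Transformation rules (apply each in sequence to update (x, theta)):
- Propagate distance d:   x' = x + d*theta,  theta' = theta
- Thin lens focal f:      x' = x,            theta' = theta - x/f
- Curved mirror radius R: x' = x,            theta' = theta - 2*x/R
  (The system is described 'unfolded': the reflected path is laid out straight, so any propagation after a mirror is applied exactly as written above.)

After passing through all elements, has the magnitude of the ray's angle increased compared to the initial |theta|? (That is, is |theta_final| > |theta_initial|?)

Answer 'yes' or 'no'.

Answer: yes

Derivation:
Initial: x=1.0000 theta=0.2000
After 1 (propagate distance d=8): x=2.6000 theta=0.2000
After 2 (thin lens f=51): x=2.6000 theta=38/255 (≈0.1490)
After 3 (propagate distance d=30): x=601/85 (≈7.0706) theta=38/255 (≈0.1490)
After 4 (thin lens f=-47): x=601/85 (≈7.0706) theta=3589/11985 (≈0.2995)
After 5 (propagate distance d=10): x=120631/11985 (≈10.0652) theta=3589/11985 (≈0.2995)
After 6 (thin lens f=-34): x=120631/11985 (≈10.0652) theta=242657/407490 (≈0.5955)
After 7 (propagate distance d=38 (to screen)): x=1332242/40749 (≈32.6939) theta=242657/407490 (≈0.5955)
|theta_initial|=0.2000 |theta_final|=242657/407490 (≈0.5955) -> increased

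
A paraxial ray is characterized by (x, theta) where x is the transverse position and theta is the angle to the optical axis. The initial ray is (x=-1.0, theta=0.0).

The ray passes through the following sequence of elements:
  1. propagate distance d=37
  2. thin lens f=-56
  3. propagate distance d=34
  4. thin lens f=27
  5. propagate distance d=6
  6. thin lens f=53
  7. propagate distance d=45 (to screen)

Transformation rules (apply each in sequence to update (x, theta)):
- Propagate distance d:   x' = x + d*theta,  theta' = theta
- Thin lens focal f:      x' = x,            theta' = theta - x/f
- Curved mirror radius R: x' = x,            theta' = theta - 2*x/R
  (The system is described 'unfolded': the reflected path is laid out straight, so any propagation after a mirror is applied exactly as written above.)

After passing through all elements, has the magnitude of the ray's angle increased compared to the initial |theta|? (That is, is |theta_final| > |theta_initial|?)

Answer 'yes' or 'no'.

Initial: x=-1.0000 theta=0.0000
After 1 (propagate distance d=37): x=-1.0000 theta=0.0000
After 2 (thin lens f=-56): x=-1.0000 theta=-1/56 (≈-0.0179)
After 3 (propagate distance d=34): x=-45/28 (≈-1.6071) theta=-1/56 (≈-0.0179)
After 4 (thin lens f=27): x=-45/28 (≈-1.6071) theta=1/24 (≈0.0417)
After 5 (propagate distance d=6): x=-19/14 (≈-1.3571) theta=1/24 (≈0.0417)
After 6 (thin lens f=53): x=-19/14 (≈-1.3571) theta=599/8904 (≈0.0673)
After 7 (propagate distance d=45 (to screen)): x=4957/2968 (≈1.6701) theta=599/8904 (≈0.0673)
|theta_initial|=0.0000 |theta_final|=599/8904 (≈0.0673) -> increased

Answer: yes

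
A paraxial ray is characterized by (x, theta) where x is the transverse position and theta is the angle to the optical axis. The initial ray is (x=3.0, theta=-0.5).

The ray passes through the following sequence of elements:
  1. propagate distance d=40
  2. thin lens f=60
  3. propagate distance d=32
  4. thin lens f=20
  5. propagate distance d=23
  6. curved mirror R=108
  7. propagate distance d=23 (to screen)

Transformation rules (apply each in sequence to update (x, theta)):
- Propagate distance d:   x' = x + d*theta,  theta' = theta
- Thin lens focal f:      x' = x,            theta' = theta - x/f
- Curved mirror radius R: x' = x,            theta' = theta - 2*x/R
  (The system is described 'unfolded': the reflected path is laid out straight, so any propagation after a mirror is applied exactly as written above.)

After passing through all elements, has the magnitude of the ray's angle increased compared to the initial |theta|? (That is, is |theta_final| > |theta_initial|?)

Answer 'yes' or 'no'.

Initial: x=3.0000 theta=-0.5000
After 1 (propagate distance d=40): x=-17.0000 theta=-0.5000
After 2 (thin lens f=60): x=-17.0000 theta=-13/60 (≈-0.2167)
After 3 (propagate distance d=32): x=-359/15 (≈-23.9333) theta=-13/60 (≈-0.2167)
After 4 (thin lens f=20): x=-359/15 (≈-23.9333) theta=0.9800
After 5 (propagate distance d=23): x=-209/150 (≈-1.3933) theta=0.9800
After 6 (curved mirror R=108): x=-209/150 (≈-1.3933) theta=8147/8100 (≈1.0058)
After 7 (propagate distance d=23 (to screen)): x=35219/1620 (≈21.7401) theta=8147/8100 (≈1.0058)
|theta_initial|=0.5000 |theta_final|=8147/8100 (≈1.0058) -> increased

Answer: yes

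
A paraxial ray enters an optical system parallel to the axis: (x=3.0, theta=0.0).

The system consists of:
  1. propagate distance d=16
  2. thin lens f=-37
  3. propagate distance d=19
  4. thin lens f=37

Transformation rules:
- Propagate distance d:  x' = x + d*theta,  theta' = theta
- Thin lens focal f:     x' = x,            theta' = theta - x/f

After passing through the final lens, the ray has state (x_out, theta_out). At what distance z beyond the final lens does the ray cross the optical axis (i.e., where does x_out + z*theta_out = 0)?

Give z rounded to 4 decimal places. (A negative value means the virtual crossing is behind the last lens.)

Answer: 109.0526

Derivation:
Initial: x=3.0000 theta=0.0000
After 1 (propagate distance d=16): x=3.0000 theta=0.0000
After 2 (thin lens f=-37): x=3.0000 theta=3/37 (≈0.0811)
After 3 (propagate distance d=19): x=168/37 (≈4.5405) theta=3/37 (≈0.0811)
After 4 (thin lens f=37): x=168/37 (≈4.5405) theta=-57/1369 (≈-0.0416)
z_focus = -x_out/theta_out = -(168/37)/(-57/1369) = 2072/19 ≈ 109.0526
Rounded to 4 decimal places: z = 109.0526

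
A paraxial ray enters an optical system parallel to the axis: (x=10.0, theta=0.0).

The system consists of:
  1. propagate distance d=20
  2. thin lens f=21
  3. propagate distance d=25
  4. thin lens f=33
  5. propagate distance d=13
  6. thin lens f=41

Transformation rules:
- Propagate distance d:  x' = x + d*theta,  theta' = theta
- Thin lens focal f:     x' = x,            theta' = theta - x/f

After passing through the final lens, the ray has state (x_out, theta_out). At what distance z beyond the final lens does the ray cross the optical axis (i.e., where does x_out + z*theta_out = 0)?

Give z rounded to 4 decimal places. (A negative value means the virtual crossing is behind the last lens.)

Answer: -30.6897

Derivation:
Initial: x=10.0000 theta=0.0000
After 1 (propagate distance d=20): x=10.0000 theta=0.0000
After 2 (thin lens f=21): x=10.0000 theta=-10/21 (≈-0.4762)
After 3 (propagate distance d=25): x=-40/21 (≈-1.9048) theta=-10/21 (≈-0.4762)
After 4 (thin lens f=33): x=-40/21 (≈-1.9048) theta=-290/693 (≈-0.4185)
After 5 (propagate distance d=13): x=-5090/693 (≈-7.3449) theta=-290/693 (≈-0.4185)
After 6 (thin lens f=41): x=-5090/693 (≈-7.3449) theta=-6800/28413 (≈-0.2393)
z_focus = -x_out/theta_out = -(-5090/693)/(-6800/28413) = -20869/680 ≈ -30.6897
Rounded to 4 decimal places: z = -30.6897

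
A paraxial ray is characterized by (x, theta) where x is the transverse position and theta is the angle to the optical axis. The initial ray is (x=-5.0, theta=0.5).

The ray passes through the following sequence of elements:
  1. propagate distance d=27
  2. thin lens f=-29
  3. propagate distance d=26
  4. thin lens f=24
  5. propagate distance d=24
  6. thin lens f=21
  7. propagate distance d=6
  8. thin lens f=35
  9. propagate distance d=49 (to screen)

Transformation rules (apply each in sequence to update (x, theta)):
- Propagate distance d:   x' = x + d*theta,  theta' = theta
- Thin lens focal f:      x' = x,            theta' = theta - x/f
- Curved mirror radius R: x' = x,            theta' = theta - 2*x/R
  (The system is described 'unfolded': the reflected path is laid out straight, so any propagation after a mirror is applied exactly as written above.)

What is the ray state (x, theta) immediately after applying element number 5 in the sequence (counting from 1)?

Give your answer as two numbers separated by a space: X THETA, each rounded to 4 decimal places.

Initial: x=-5.0000 theta=0.5000
After 1 (propagate distance d=27): x=8.5000 theta=0.5000
After 2 (thin lens f=-29): x=8.5000 theta=23/29 (≈0.7931)
After 3 (propagate distance d=26): x=1689/58 (≈29.1207) theta=23/29 (≈0.7931)
After 4 (thin lens f=24): x=1689/58 (≈29.1207) theta=-195/464 (≈-0.4203)
After 5 (propagate distance d=24): x=552/29 (≈19.0345) theta=-195/464 (≈-0.4203)
Rounded to 4 decimal places: x = 19.0345, theta = -0.4203

Answer: 19.0345 -0.4203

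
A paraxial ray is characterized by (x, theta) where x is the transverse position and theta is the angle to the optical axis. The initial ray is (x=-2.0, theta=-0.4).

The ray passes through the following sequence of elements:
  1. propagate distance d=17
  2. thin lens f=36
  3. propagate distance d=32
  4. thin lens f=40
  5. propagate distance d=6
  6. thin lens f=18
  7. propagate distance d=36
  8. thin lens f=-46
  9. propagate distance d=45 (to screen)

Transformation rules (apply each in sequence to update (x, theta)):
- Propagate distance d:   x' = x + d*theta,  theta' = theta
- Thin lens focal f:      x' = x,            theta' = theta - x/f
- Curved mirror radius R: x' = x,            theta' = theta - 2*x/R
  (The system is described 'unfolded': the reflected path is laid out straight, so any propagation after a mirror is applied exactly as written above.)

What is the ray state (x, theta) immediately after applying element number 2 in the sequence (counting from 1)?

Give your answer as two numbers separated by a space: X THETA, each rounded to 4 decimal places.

Initial: x=-2.0000 theta=-0.4000
After 1 (propagate distance d=17): x=-8.8000 theta=-0.4000
After 2 (thin lens f=36): x=-8.8000 theta=-7/45 (≈-0.1556)
Rounded to 4 decimal places: x = -8.8000, theta = -0.1556

Answer: -8.8000 -0.1556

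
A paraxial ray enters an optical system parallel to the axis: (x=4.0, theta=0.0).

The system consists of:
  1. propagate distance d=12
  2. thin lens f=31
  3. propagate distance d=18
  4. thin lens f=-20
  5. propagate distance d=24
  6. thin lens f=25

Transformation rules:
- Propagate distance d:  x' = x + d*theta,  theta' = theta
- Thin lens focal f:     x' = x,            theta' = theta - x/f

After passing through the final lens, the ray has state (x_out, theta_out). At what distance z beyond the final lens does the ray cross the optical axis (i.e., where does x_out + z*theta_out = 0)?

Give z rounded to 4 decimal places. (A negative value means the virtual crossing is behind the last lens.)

Initial: x=4.0000 theta=0.0000
After 1 (propagate distance d=12): x=4.0000 theta=0.0000
After 2 (thin lens f=31): x=4.0000 theta=-4/31 (≈-0.1290)
After 3 (propagate distance d=18): x=52/31 (≈1.6774) theta=-4/31 (≈-0.1290)
After 4 (thin lens f=-20): x=52/31 (≈1.6774) theta=-7/155 (≈-0.0452)
After 5 (propagate distance d=24): x=92/155 (≈0.5935) theta=-7/155 (≈-0.0452)
After 6 (thin lens f=25): x=92/155 (≈0.5935) theta=-267/3875 (≈-0.0689)
z_focus = -x_out/theta_out = -(92/155)/(-267/3875) = 2300/267 ≈ 8.6142
Rounded to 4 decimal places: z = 8.6142

Answer: 8.6142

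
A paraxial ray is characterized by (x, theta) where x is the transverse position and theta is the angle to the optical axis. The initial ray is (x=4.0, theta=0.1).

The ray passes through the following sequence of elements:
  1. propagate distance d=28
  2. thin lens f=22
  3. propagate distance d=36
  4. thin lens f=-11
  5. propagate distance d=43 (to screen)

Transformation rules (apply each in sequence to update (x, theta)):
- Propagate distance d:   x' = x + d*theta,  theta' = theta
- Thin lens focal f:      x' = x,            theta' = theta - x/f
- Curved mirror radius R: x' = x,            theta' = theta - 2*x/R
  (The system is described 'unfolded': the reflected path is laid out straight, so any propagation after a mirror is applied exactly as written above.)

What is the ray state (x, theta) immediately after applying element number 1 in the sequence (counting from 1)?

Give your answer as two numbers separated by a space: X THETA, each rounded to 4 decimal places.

Answer: 6.8000 0.1000

Derivation:
Initial: x=4.0000 theta=0.1000
After 1 (propagate distance d=28): x=6.8000 theta=0.1000
Rounded to 4 decimal places: x = 6.8000, theta = 0.1000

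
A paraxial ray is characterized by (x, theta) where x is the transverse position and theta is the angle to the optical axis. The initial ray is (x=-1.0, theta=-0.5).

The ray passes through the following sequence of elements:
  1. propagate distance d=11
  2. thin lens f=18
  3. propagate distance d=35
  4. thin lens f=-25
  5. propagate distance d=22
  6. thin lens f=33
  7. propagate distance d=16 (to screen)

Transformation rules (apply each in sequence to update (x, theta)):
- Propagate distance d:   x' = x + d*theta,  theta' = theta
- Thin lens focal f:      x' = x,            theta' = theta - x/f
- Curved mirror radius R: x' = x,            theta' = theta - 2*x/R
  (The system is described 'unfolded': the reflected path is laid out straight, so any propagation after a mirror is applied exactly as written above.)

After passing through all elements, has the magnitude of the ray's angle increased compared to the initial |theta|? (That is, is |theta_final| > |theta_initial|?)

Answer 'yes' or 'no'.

Initial: x=-1.0000 theta=-0.5000
After 1 (propagate distance d=11): x=-6.5000 theta=-0.5000
After 2 (thin lens f=18): x=-6.5000 theta=-5/36 (≈-0.1389)
After 3 (propagate distance d=35): x=-409/36 (≈-11.3611) theta=-5/36 (≈-0.1389)
After 4 (thin lens f=-25): x=-409/36 (≈-11.3611) theta=-89/150 (≈-0.5933)
After 5 (propagate distance d=22): x=-21973/900 (≈-24.4144) theta=-89/150 (≈-0.5933)
After 6 (thin lens f=33): x=-21973/900 (≈-24.4144) theta=4351/29700 (≈0.1465)
After 7 (propagate distance d=16 (to screen)): x=-655493/29700 (≈-22.0705) theta=4351/29700 (≈0.1465)
|theta_initial|=0.5000 |theta_final|=4351/29700 (≈0.1465) -> not increased

Answer: no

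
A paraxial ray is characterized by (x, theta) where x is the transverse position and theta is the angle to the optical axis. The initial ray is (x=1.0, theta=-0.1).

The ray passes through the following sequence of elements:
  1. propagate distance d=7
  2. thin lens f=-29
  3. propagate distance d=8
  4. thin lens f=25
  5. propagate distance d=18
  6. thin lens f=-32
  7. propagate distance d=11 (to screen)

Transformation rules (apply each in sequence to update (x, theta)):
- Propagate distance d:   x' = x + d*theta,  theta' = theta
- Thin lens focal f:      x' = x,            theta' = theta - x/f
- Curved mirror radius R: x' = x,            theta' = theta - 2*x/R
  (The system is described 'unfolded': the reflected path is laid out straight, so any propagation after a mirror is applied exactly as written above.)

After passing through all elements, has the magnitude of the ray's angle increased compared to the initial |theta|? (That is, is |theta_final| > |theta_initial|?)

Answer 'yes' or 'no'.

Initial: x=1.0000 theta=-0.1000
After 1 (propagate distance d=7): x=0.3000 theta=-0.1000
After 2 (thin lens f=-29): x=0.3000 theta=-13/145 (≈-0.0897)
After 3 (propagate distance d=8): x=-121/290 (≈-0.4172) theta=-13/145 (≈-0.0897)
After 4 (thin lens f=25): x=-121/290 (≈-0.4172) theta=-529/7250 (≈-0.0730)
After 5 (propagate distance d=18): x=-12547/7250 (≈-1.7306) theta=-529/7250 (≈-0.0730)
After 6 (thin lens f=-32): x=-12547/7250 (≈-1.7306) theta=-1179/9280 (≈-0.1270)
After 7 (propagate distance d=11 (to screen)): x=-725729/232000 (≈-3.1281) theta=-1179/9280 (≈-0.1270)
|theta_initial|=0.1000 |theta_final|=1179/9280 (≈0.1270) -> increased

Answer: yes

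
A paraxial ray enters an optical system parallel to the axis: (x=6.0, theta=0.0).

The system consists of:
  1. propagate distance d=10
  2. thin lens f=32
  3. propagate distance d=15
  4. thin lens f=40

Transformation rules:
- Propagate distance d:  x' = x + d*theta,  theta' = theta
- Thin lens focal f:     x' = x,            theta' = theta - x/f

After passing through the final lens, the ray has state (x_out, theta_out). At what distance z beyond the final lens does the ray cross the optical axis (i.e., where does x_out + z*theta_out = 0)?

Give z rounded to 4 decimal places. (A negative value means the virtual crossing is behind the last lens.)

Answer: 11.9298

Derivation:
Initial: x=6.0000 theta=0.0000
After 1 (propagate distance d=10): x=6.0000 theta=0.0000
After 2 (thin lens f=32): x=6.0000 theta=-0.1875
After 3 (propagate distance d=15): x=3.1875 theta=-0.1875
After 4 (thin lens f=40): x=3.1875 theta=-171/640 (≈-0.2672)
z_focus = -x_out/theta_out = -(3.1875)/(-171/640) = 680/57 ≈ 11.9298
Rounded to 4 decimal places: z = 11.9298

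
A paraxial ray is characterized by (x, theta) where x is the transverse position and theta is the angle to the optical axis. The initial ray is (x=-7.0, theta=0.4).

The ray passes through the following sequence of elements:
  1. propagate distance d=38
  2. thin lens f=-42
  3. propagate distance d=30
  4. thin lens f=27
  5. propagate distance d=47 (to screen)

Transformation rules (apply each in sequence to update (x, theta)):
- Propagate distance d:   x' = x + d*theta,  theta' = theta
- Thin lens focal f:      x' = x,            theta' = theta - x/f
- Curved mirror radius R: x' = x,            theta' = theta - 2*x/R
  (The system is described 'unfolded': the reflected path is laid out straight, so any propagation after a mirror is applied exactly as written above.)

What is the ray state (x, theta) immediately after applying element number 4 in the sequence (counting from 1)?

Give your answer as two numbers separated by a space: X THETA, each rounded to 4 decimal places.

Initial: x=-7.0000 theta=0.4000
After 1 (propagate distance d=38): x=8.2000 theta=0.4000
After 2 (thin lens f=-42): x=8.2000 theta=25/42 (≈0.5952)
After 3 (propagate distance d=30): x=912/35 (≈26.0571) theta=25/42 (≈0.5952)
After 4 (thin lens f=27): x=912/35 (≈26.0571) theta=-233/630 (≈-0.3698)
Rounded to 4 decimal places: x = 26.0571, theta = -0.3698

Answer: 26.0571 -0.3698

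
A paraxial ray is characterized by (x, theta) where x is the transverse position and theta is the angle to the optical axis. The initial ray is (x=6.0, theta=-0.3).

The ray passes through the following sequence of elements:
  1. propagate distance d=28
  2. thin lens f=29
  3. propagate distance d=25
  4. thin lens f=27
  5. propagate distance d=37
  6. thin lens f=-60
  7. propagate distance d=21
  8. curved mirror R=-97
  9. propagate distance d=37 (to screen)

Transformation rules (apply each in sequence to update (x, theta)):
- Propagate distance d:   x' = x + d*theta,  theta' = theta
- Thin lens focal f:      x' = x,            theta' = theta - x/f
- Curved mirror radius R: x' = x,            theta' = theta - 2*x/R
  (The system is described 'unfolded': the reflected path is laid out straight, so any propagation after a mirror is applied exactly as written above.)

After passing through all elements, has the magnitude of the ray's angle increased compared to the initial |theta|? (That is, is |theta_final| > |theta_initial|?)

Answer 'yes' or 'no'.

Initial: x=6.0000 theta=-0.3000
After 1 (propagate distance d=28): x=-2.4000 theta=-0.3000
After 2 (thin lens f=29): x=-2.4000 theta=-63/290 (≈-0.2172)
After 3 (propagate distance d=25): x=-2271/290 (≈-7.8310) theta=-63/290 (≈-0.2172)
After 4 (thin lens f=27): x=-2271/290 (≈-7.8310) theta=19/261 (≈0.0728)
After 5 (propagate distance d=37): x=-13409/2610 (≈-5.1375) theta=19/261 (≈0.0728)
After 6 (thin lens f=-60): x=-13409/2610 (≈-5.1375) theta=-2009/156600 (≈-0.0128)
After 7 (propagate distance d=21): x=-94081/17400 (≈-5.4070) theta=-2009/156600 (≈-0.0128)
After 8 (curved mirror R=-97): x=-94081/17400 (≈-5.4070) theta=-1888331/15190200 (≈-0.1243)
After 9 (propagate distance d=37 (to screen)): x=-3800024/379755 (≈-10.0065) theta=-1888331/15190200 (≈-0.1243)
|theta_initial|=0.3000 |theta_final|=1888331/15190200 (≈0.1243) -> not increased

Answer: no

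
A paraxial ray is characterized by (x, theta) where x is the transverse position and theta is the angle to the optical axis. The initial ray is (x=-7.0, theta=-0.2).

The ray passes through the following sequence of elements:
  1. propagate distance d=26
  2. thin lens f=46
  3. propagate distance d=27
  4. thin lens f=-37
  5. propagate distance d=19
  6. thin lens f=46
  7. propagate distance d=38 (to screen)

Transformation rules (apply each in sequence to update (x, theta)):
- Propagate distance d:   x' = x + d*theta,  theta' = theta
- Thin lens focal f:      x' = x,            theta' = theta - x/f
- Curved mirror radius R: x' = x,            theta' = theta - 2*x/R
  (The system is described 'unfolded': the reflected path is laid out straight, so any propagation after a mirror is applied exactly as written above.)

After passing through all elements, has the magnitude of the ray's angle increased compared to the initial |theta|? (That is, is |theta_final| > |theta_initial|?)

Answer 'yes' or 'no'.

Answer: no

Derivation:
Initial: x=-7.0000 theta=-0.2000
After 1 (propagate distance d=26): x=-12.2000 theta=-0.2000
After 2 (thin lens f=46): x=-12.2000 theta=3/46 (≈0.0652)
After 3 (propagate distance d=27): x=-2401/230 (≈-10.4391) theta=3/46 (≈0.0652)
After 4 (thin lens f=-37): x=-2401/230 (≈-10.4391) theta=-923/4255 (≈-0.2169)
After 5 (propagate distance d=19): x=-123911/8510 (≈-14.5606) theta=-923/4255 (≈-0.2169)
After 6 (thin lens f=46): x=-123911/8510 (≈-14.5606) theta=7799/78292 (≈0.0996)
After 7 (propagate distance d=38 (to screen)): x=-1054524/97865 (≈-10.7753) theta=7799/78292 (≈0.0996)
|theta_initial|=0.2000 |theta_final|=7799/78292 (≈0.0996) -> not increased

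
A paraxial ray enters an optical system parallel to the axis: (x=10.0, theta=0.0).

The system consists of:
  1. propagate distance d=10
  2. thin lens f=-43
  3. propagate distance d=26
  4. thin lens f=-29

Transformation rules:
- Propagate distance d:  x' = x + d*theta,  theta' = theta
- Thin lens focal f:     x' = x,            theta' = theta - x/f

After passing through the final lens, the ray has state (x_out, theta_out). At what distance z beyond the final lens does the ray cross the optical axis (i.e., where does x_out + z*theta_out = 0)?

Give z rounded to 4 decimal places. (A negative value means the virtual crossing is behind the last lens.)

Answer: -20.4184

Derivation:
Initial: x=10.0000 theta=0.0000
After 1 (propagate distance d=10): x=10.0000 theta=0.0000
After 2 (thin lens f=-43): x=10.0000 theta=10/43 (≈0.2326)
After 3 (propagate distance d=26): x=690/43 (≈16.0465) theta=10/43 (≈0.2326)
After 4 (thin lens f=-29): x=690/43 (≈16.0465) theta=980/1247 (≈0.7859)
z_focus = -x_out/theta_out = -(690/43)/(980/1247) = -2001/98 ≈ -20.4184
Rounded to 4 decimal places: z = -20.4184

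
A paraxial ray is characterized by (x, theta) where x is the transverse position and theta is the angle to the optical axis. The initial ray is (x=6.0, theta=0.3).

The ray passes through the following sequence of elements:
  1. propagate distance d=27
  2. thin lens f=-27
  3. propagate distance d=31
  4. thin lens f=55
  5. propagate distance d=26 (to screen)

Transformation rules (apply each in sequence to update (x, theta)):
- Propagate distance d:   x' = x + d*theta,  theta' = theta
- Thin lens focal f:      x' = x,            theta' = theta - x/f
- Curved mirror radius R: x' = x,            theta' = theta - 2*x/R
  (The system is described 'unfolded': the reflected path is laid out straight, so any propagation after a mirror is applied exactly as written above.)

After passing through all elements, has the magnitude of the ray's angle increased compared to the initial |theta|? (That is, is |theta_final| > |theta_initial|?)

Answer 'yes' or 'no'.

Answer: no

Derivation:
Initial: x=6.0000 theta=0.3000
After 1 (propagate distance d=27): x=14.1000 theta=0.3000
After 2 (thin lens f=-27): x=14.1000 theta=37/45 (≈0.8222)
After 3 (propagate distance d=31): x=3563/90 (≈39.5889) theta=37/45 (≈0.8222)
After 4 (thin lens f=55): x=3563/90 (≈39.5889) theta=169/1650 (≈0.1024)
After 5 (propagate distance d=26 (to screen)): x=209147/4950 (≈42.2519) theta=169/1650 (≈0.1024)
|theta_initial|=0.3000 |theta_final|=169/1650 (≈0.1024) -> not increased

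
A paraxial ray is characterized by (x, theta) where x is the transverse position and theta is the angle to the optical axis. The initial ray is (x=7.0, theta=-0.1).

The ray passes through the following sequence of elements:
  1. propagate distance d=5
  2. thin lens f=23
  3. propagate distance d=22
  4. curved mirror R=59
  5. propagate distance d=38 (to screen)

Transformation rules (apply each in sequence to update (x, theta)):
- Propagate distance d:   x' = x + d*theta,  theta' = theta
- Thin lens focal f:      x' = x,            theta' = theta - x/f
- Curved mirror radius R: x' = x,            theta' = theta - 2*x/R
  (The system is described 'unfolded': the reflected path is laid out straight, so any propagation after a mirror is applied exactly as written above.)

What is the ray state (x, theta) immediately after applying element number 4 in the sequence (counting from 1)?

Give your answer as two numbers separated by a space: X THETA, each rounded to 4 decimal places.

Initial: x=7.0000 theta=-0.1000
After 1 (propagate distance d=5): x=6.5000 theta=-0.1000
After 2 (thin lens f=23): x=6.5000 theta=-44/115 (≈-0.3826)
After 3 (propagate distance d=22): x=-441/230 (≈-1.9174) theta=-44/115 (≈-0.3826)
After 4 (curved mirror R=59): x=-441/230 (≈-1.9174) theta=-431/1357 (≈-0.3176)
Rounded to 4 decimal places: x = -1.9174, theta = -0.3176

Answer: -1.9174 -0.3176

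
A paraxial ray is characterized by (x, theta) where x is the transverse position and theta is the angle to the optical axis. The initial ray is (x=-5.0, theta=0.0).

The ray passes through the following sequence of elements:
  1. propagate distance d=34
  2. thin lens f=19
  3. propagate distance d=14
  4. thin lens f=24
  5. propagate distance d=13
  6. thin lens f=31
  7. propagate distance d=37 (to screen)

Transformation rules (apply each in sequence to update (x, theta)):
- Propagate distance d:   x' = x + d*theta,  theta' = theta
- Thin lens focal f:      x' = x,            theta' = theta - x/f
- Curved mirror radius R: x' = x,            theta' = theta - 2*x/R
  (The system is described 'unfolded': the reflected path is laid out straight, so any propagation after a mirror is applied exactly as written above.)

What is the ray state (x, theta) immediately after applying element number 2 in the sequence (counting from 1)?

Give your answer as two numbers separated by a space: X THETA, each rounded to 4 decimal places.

Initial: x=-5.0000 theta=0.0000
After 1 (propagate distance d=34): x=-5.0000 theta=0.0000
After 2 (thin lens f=19): x=-5.0000 theta=5/19 (≈0.2632)
Rounded to 4 decimal places: x = -5.0000, theta = 0.2632

Answer: -5.0000 0.2632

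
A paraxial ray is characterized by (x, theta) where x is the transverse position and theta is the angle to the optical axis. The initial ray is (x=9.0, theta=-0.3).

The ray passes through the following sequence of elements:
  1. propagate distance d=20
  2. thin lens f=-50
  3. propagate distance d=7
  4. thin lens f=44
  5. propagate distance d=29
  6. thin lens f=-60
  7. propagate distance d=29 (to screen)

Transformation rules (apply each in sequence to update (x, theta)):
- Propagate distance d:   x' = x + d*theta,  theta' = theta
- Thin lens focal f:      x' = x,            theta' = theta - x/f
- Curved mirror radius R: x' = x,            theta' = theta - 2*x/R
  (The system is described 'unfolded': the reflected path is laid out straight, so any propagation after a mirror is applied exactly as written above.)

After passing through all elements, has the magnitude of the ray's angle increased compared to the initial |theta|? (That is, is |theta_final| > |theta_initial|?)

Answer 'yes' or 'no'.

Initial: x=9.0000 theta=-0.3000
After 1 (propagate distance d=20): x=3.0000 theta=-0.3000
After 2 (thin lens f=-50): x=3.0000 theta=-0.2400
After 3 (propagate distance d=7): x=1.3200 theta=-0.2400
After 4 (thin lens f=44): x=1.3200 theta=-0.2700
After 5 (propagate distance d=29): x=-6.5100 theta=-0.2700
After 6 (thin lens f=-60): x=-6.5100 theta=-0.3785
After 7 (propagate distance d=29 (to screen)): x=-17.4865 theta=-0.3785
|theta_initial|=0.3000 |theta_final|=0.3785 -> increased

Answer: yes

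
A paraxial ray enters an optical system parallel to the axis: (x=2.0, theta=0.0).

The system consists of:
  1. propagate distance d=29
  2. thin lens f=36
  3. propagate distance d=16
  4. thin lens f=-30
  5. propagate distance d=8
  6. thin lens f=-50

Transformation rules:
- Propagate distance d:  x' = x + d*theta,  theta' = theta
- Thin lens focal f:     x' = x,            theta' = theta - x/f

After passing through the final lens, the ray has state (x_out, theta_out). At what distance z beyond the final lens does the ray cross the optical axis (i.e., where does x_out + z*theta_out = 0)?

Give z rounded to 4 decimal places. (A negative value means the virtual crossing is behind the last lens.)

Initial: x=2.0000 theta=0.0000
After 1 (propagate distance d=29): x=2.0000 theta=0.0000
After 2 (thin lens f=36): x=2.0000 theta=-1/18 (≈-0.0556)
After 3 (propagate distance d=16): x=10/9 (≈1.1111) theta=-1/18 (≈-0.0556)
After 4 (thin lens f=-30): x=10/9 (≈1.1111) theta=-1/54 (≈-0.0185)
After 5 (propagate distance d=8): x=26/27 (≈0.9630) theta=-1/54 (≈-0.0185)
After 6 (thin lens f=-50): x=26/27 (≈0.9630) theta=1/1350 (≈0.0007)
z_focus = -x_out/theta_out = -(26/27)/(1/1350) = -1300.0000
Rounded to 4 decimal places: z = -1300.0000

Answer: -1300.0000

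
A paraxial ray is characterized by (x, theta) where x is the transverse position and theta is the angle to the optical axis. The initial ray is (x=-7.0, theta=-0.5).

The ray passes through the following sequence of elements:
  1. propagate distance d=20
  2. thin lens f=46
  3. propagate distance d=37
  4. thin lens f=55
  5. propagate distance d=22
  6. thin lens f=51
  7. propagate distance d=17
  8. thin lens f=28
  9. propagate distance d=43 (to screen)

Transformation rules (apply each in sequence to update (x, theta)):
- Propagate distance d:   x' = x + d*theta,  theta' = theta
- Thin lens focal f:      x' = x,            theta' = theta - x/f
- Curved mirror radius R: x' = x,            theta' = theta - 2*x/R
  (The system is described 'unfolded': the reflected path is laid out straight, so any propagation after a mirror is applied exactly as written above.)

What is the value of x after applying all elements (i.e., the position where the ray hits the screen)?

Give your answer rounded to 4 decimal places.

Answer: 28.1919

Derivation:
Initial: x=-7.0000 theta=-0.5000
After 1 (propagate distance d=20): x=-17.0000 theta=-0.5000
After 2 (thin lens f=46): x=-17.0000 theta=-3/23 (≈-0.1304)
After 3 (propagate distance d=37): x=-502/23 (≈-21.8261) theta=-3/23 (≈-0.1304)
After 4 (thin lens f=55): x=-502/23 (≈-21.8261) theta=337/1265 (≈0.2664)
After 5 (propagate distance d=22): x=-1836/115 (≈-15.9652) theta=337/1265 (≈0.2664)
After 6 (thin lens f=51): x=-1836/115 (≈-15.9652) theta=733/1265 (≈0.5794)
After 7 (propagate distance d=17): x=-1547/253 (≈-6.1146) theta=733/1265 (≈0.5794)
After 8 (thin lens f=28): x=-1547/253 (≈-6.1146) theta=367/460 (≈0.7978)
After 9 (propagate distance d=43 (to screen)): x=142651/5060 (≈28.1919) theta=367/460 (≈0.7978)
Rounded to 4 decimal places: x = 28.1919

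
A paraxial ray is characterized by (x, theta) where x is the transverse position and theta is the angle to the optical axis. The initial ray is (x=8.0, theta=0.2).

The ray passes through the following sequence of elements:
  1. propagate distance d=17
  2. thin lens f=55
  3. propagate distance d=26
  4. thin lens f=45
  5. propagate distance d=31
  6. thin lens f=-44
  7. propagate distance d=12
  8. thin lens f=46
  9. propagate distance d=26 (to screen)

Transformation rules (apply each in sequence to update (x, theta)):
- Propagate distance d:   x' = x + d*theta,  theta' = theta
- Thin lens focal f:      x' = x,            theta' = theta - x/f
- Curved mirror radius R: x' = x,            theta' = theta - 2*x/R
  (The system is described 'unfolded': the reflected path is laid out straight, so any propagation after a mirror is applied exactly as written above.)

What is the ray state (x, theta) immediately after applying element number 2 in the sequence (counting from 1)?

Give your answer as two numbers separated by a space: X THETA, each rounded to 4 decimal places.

Answer: 11.4000 -0.0073

Derivation:
Initial: x=8.0000 theta=0.2000
After 1 (propagate distance d=17): x=11.4000 theta=0.2000
After 2 (thin lens f=55): x=11.4000 theta=-2/275 (≈-0.0073)
Rounded to 4 decimal places: x = 11.4000, theta = -0.0073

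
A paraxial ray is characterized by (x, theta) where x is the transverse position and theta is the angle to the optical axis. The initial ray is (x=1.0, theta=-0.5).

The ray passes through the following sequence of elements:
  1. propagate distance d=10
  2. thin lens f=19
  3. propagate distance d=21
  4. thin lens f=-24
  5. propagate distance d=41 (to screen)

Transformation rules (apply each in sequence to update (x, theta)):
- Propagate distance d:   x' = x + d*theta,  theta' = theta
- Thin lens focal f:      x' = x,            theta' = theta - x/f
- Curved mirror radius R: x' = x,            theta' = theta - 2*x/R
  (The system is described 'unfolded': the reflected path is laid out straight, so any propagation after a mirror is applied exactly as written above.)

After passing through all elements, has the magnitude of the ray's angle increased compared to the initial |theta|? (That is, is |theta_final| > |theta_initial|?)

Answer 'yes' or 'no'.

Initial: x=1.0000 theta=-0.5000
After 1 (propagate distance d=10): x=-4.0000 theta=-0.5000
After 2 (thin lens f=19): x=-4.0000 theta=-11/38 (≈-0.2895)
After 3 (propagate distance d=21): x=-383/38 (≈-10.0789) theta=-11/38 (≈-0.2895)
After 4 (thin lens f=-24): x=-383/38 (≈-10.0789) theta=-647/912 (≈-0.7094)
After 5 (propagate distance d=41 (to screen)): x=-35719/912 (≈-39.1656) theta=-647/912 (≈-0.7094)
|theta_initial|=0.5000 |theta_final|=647/912 (≈0.7094) -> increased

Answer: yes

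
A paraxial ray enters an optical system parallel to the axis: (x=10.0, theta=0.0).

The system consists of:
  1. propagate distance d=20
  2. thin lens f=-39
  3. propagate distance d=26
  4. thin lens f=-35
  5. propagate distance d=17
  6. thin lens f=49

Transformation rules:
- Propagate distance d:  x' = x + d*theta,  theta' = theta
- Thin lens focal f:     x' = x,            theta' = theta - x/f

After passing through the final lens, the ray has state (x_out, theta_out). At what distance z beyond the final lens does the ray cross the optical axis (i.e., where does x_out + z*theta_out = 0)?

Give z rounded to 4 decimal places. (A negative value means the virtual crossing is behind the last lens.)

Answer: -210.5676

Derivation:
Initial: x=10.0000 theta=0.0000
After 1 (propagate distance d=20): x=10.0000 theta=0.0000
After 2 (thin lens f=-39): x=10.0000 theta=10/39 (≈0.2564)
After 3 (propagate distance d=26): x=50/3 (≈16.6667) theta=10/39 (≈0.2564)
After 4 (thin lens f=-35): x=50/3 (≈16.6667) theta=200/273 (≈0.7326)
After 5 (propagate distance d=17): x=2650/91 (≈29.1209) theta=200/273 (≈0.7326)
After 6 (thin lens f=49): x=2650/91 (≈29.1209) theta=1850/13377 (≈0.1383)
z_focus = -x_out/theta_out = -(2650/91)/(1850/13377) = -7791/37 ≈ -210.5676
Rounded to 4 decimal places: z = -210.5676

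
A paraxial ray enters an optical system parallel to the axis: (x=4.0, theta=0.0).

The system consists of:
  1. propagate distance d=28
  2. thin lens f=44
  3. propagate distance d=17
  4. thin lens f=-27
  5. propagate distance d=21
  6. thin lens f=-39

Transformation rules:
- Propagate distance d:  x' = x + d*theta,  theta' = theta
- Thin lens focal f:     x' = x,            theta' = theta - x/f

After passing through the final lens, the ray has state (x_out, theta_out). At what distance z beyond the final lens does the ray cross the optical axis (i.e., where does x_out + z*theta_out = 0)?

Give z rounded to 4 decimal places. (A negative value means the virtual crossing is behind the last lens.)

Initial: x=4.0000 theta=0.0000
After 1 (propagate distance d=28): x=4.0000 theta=0.0000
After 2 (thin lens f=44): x=4.0000 theta=-1/11 (≈-0.0909)
After 3 (propagate distance d=17): x=27/11 (≈2.4545) theta=-1/11 (≈-0.0909)
After 4 (thin lens f=-27): x=27/11 (≈2.4545) theta=0.0000
After 5 (propagate distance d=21): x=27/11 (≈2.4545) theta=0.0000
After 6 (thin lens f=-39): x=27/11 (≈2.4545) theta=9/143 (≈0.0629)
z_focus = -x_out/theta_out = -(27/11)/(9/143) = -39.0000
Rounded to 4 decimal places: z = -39.0000

Answer: -39.0000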